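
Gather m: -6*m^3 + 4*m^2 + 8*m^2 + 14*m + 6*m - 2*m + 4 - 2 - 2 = -6*m^3 + 12*m^2 + 18*m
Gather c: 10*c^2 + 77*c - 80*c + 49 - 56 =10*c^2 - 3*c - 7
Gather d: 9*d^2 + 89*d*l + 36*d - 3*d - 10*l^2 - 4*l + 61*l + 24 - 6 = 9*d^2 + d*(89*l + 33) - 10*l^2 + 57*l + 18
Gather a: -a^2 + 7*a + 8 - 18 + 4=-a^2 + 7*a - 6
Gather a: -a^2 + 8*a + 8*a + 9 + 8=-a^2 + 16*a + 17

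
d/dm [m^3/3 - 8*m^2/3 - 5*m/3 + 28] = m^2 - 16*m/3 - 5/3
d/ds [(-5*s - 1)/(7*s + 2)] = -3/(7*s + 2)^2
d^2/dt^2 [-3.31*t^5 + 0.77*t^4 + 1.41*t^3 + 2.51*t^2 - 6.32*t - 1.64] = -66.2*t^3 + 9.24*t^2 + 8.46*t + 5.02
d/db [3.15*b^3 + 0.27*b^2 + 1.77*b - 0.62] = 9.45*b^2 + 0.54*b + 1.77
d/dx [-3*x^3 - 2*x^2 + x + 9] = -9*x^2 - 4*x + 1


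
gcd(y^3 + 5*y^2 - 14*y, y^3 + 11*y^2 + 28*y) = y^2 + 7*y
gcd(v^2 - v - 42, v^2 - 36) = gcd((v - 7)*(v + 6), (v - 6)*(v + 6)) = v + 6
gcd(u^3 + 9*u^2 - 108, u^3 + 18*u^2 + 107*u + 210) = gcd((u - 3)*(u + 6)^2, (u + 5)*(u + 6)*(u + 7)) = u + 6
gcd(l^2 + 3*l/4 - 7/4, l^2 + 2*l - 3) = l - 1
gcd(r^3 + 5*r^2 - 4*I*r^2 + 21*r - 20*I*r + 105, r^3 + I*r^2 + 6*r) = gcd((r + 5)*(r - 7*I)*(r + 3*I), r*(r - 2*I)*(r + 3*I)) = r + 3*I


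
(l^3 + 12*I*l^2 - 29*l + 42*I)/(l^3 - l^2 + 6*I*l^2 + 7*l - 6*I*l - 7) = (l + 6*I)/(l - 1)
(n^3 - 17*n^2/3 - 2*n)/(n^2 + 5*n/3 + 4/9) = 3*n*(n - 6)/(3*n + 4)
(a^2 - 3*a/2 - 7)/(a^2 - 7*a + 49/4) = 2*(a + 2)/(2*a - 7)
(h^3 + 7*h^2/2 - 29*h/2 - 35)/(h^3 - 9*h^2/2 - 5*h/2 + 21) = (h + 5)/(h - 3)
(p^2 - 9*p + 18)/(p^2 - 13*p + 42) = (p - 3)/(p - 7)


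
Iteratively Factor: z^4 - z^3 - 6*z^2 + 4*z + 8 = (z - 2)*(z^3 + z^2 - 4*z - 4) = (z - 2)*(z + 2)*(z^2 - z - 2) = (z - 2)^2*(z + 2)*(z + 1)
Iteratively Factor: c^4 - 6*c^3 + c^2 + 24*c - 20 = (c - 5)*(c^3 - c^2 - 4*c + 4) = (c - 5)*(c - 1)*(c^2 - 4) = (c - 5)*(c - 2)*(c - 1)*(c + 2)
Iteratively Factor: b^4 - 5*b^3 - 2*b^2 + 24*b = (b)*(b^3 - 5*b^2 - 2*b + 24) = b*(b - 3)*(b^2 - 2*b - 8) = b*(b - 3)*(b + 2)*(b - 4)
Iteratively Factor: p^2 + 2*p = (p)*(p + 2)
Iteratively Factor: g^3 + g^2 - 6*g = (g)*(g^2 + g - 6) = g*(g + 3)*(g - 2)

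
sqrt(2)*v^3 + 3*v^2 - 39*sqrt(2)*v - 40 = (v - 4*sqrt(2))*(v + 5*sqrt(2))*(sqrt(2)*v + 1)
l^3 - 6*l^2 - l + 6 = (l - 6)*(l - 1)*(l + 1)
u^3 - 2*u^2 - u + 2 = (u - 2)*(u - 1)*(u + 1)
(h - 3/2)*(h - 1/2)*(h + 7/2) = h^3 + 3*h^2/2 - 25*h/4 + 21/8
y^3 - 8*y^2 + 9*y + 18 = (y - 6)*(y - 3)*(y + 1)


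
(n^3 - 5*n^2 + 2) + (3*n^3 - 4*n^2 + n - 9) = 4*n^3 - 9*n^2 + n - 7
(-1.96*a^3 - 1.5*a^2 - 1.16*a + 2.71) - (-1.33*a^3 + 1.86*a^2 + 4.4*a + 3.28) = -0.63*a^3 - 3.36*a^2 - 5.56*a - 0.57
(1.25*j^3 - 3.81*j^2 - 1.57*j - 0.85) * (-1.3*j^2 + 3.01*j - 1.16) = -1.625*j^5 + 8.7155*j^4 - 10.8771*j^3 + 0.7989*j^2 - 0.7373*j + 0.986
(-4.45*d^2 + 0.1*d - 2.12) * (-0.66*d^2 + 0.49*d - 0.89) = 2.937*d^4 - 2.2465*d^3 + 5.4087*d^2 - 1.1278*d + 1.8868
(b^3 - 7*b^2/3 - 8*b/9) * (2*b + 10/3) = 2*b^4 - 4*b^3/3 - 86*b^2/9 - 80*b/27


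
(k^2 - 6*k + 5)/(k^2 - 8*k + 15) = (k - 1)/(k - 3)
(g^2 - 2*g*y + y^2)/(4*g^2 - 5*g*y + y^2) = (-g + y)/(-4*g + y)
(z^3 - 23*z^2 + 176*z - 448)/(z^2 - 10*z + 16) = (z^2 - 15*z + 56)/(z - 2)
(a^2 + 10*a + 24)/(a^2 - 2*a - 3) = (a^2 + 10*a + 24)/(a^2 - 2*a - 3)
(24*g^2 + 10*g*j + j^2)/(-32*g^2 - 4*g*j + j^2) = (-6*g - j)/(8*g - j)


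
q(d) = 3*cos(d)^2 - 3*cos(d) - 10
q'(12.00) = 1.11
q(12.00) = -10.40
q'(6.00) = 0.77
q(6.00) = -10.11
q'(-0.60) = 1.10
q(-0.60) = -10.43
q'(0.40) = -0.98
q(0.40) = -10.22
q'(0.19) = -0.55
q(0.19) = -10.05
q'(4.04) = -5.27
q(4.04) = -6.97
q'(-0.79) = 0.87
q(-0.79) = -10.63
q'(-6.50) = 0.62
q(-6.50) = -10.07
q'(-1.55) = -2.87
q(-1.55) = -10.06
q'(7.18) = -0.58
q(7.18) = -10.70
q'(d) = -6*sin(d)*cos(d) + 3*sin(d)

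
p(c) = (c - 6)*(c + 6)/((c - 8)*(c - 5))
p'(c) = (c - 6)/((c - 8)*(c - 5)) - (c - 6)*(c + 6)/((c - 8)*(c - 5)^2) + (c + 6)/((c - 8)*(c - 5)) - (c - 6)*(c + 6)/((c - 8)^2*(c - 5)) = (-13*c^2 + 152*c - 468)/(c^4 - 26*c^3 + 249*c^2 - 1040*c + 1600)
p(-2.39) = -0.39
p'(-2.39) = -0.15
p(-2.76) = -0.34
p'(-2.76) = -0.14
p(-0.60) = -0.74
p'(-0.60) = -0.24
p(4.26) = -6.45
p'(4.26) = -7.36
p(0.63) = -1.11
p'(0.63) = -0.36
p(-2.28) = -0.41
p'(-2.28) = -0.16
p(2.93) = -2.61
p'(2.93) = -1.22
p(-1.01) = -0.65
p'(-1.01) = -0.22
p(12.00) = 3.86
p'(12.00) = -0.66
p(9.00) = 11.25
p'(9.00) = -9.56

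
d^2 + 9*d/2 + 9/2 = (d + 3/2)*(d + 3)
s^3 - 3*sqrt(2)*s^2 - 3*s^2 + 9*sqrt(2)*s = s*(s - 3)*(s - 3*sqrt(2))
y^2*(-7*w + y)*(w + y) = -7*w^2*y^2 - 6*w*y^3 + y^4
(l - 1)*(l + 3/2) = l^2 + l/2 - 3/2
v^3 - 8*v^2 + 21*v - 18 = (v - 3)^2*(v - 2)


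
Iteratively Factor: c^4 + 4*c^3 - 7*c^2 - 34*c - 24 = (c + 2)*(c^3 + 2*c^2 - 11*c - 12) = (c + 1)*(c + 2)*(c^2 + c - 12) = (c + 1)*(c + 2)*(c + 4)*(c - 3)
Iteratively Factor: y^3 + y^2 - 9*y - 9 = (y + 1)*(y^2 - 9) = (y - 3)*(y + 1)*(y + 3)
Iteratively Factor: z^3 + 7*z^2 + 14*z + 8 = (z + 4)*(z^2 + 3*z + 2) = (z + 1)*(z + 4)*(z + 2)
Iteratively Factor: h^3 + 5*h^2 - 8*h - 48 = (h + 4)*(h^2 + h - 12) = (h - 3)*(h + 4)*(h + 4)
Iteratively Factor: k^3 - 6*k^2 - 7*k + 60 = (k - 5)*(k^2 - k - 12) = (k - 5)*(k + 3)*(k - 4)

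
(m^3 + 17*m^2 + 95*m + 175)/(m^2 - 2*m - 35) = (m^2 + 12*m + 35)/(m - 7)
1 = 1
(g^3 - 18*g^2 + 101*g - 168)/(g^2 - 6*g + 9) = (g^2 - 15*g + 56)/(g - 3)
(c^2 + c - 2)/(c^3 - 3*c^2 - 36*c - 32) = (-c^2 - c + 2)/(-c^3 + 3*c^2 + 36*c + 32)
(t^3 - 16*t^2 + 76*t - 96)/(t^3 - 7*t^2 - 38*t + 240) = (t^2 - 8*t + 12)/(t^2 + t - 30)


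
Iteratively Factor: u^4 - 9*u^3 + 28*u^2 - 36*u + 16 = (u - 2)*(u^3 - 7*u^2 + 14*u - 8) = (u - 2)^2*(u^2 - 5*u + 4) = (u - 2)^2*(u - 1)*(u - 4)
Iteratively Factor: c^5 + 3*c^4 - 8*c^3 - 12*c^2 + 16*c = (c + 2)*(c^4 + c^3 - 10*c^2 + 8*c) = (c - 2)*(c + 2)*(c^3 + 3*c^2 - 4*c) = (c - 2)*(c + 2)*(c + 4)*(c^2 - c) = (c - 2)*(c - 1)*(c + 2)*(c + 4)*(c)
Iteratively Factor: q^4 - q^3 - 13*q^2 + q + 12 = (q - 1)*(q^3 - 13*q - 12) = (q - 1)*(q + 1)*(q^2 - q - 12) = (q - 1)*(q + 1)*(q + 3)*(q - 4)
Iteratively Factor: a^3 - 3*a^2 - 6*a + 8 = (a - 4)*(a^2 + a - 2) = (a - 4)*(a - 1)*(a + 2)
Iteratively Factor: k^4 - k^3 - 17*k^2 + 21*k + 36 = (k + 4)*(k^3 - 5*k^2 + 3*k + 9) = (k - 3)*(k + 4)*(k^2 - 2*k - 3) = (k - 3)*(k + 1)*(k + 4)*(k - 3)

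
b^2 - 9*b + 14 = (b - 7)*(b - 2)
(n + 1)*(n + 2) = n^2 + 3*n + 2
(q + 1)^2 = q^2 + 2*q + 1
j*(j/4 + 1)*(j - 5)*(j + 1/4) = j^4/4 - 3*j^3/16 - 81*j^2/16 - 5*j/4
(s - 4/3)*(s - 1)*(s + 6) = s^3 + 11*s^2/3 - 38*s/3 + 8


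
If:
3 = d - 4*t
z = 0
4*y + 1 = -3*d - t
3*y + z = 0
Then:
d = -1/13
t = -10/13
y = 0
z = 0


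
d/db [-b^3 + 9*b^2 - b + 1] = -3*b^2 + 18*b - 1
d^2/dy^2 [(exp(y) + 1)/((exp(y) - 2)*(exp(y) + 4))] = (exp(4*y) + 2*exp(3*y) + 54*exp(2*y) + 52*exp(y) + 80)*exp(y)/(exp(6*y) + 6*exp(5*y) - 12*exp(4*y) - 88*exp(3*y) + 96*exp(2*y) + 384*exp(y) - 512)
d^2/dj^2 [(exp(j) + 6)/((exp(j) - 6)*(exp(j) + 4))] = (exp(4*j) + 26*exp(3*j) + 108*exp(2*j) + 552*exp(j) + 288)*exp(j)/(exp(6*j) - 6*exp(5*j) - 60*exp(4*j) + 280*exp(3*j) + 1440*exp(2*j) - 3456*exp(j) - 13824)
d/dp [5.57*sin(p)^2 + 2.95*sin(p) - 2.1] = (11.14*sin(p) + 2.95)*cos(p)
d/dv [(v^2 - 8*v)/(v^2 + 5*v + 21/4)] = 8*(26*v^2 + 21*v - 84)/(16*v^4 + 160*v^3 + 568*v^2 + 840*v + 441)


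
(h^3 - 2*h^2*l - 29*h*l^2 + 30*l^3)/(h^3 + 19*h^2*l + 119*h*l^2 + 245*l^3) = (h^2 - 7*h*l + 6*l^2)/(h^2 + 14*h*l + 49*l^2)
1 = 1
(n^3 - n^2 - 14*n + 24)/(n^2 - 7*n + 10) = (n^2 + n - 12)/(n - 5)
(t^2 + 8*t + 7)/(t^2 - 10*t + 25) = (t^2 + 8*t + 7)/(t^2 - 10*t + 25)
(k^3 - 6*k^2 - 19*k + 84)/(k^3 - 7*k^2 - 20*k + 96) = (k - 7)/(k - 8)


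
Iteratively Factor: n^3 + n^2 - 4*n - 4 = (n - 2)*(n^2 + 3*n + 2) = (n - 2)*(n + 2)*(n + 1)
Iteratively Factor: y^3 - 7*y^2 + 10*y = (y - 5)*(y^2 - 2*y) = y*(y - 5)*(y - 2)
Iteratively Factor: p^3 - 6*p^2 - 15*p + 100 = (p - 5)*(p^2 - p - 20) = (p - 5)^2*(p + 4)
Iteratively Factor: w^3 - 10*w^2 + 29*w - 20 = (w - 1)*(w^2 - 9*w + 20) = (w - 5)*(w - 1)*(w - 4)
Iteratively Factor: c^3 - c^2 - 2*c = (c + 1)*(c^2 - 2*c) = (c - 2)*(c + 1)*(c)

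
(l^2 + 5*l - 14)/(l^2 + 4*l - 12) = (l + 7)/(l + 6)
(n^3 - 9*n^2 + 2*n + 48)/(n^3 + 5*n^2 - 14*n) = (n^3 - 9*n^2 + 2*n + 48)/(n*(n^2 + 5*n - 14))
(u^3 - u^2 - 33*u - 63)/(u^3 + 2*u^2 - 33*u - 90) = (u^2 - 4*u - 21)/(u^2 - u - 30)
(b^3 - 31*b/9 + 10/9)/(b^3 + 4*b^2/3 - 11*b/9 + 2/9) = (3*b - 5)/(3*b - 1)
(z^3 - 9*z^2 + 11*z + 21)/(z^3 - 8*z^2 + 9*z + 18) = (z - 7)/(z - 6)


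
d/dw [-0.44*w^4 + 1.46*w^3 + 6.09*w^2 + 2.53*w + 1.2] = -1.76*w^3 + 4.38*w^2 + 12.18*w + 2.53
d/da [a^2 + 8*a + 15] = 2*a + 8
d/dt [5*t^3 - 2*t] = 15*t^2 - 2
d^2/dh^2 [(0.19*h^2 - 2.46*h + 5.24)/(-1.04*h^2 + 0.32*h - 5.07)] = (5.195008*h^3 - 27.994512*h^2 - 67.363296*h + 52.400138)/(1.124864*h^6 - 1.038336*h^5 + 16.770624*h^4 - 10.156544*h^3 + 81.756792*h^2 - 24.676704*h + 130.323843)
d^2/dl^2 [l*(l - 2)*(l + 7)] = 6*l + 10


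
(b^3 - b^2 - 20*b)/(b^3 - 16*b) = (b - 5)/(b - 4)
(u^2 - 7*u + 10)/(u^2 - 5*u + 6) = (u - 5)/(u - 3)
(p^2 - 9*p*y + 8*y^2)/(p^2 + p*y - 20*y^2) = (p^2 - 9*p*y + 8*y^2)/(p^2 + p*y - 20*y^2)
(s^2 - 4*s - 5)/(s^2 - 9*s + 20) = (s + 1)/(s - 4)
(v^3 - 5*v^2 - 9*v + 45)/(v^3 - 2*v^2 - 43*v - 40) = (-v^3 + 5*v^2 + 9*v - 45)/(-v^3 + 2*v^2 + 43*v + 40)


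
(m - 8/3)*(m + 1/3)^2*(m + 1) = m^4 - m^3 - 11*m^2/3 - 53*m/27 - 8/27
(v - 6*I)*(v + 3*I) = v^2 - 3*I*v + 18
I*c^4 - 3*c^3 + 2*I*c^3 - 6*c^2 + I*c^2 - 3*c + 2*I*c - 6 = (c + 2)*(c + I)*(c + 3*I)*(I*c + 1)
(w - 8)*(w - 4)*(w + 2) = w^3 - 10*w^2 + 8*w + 64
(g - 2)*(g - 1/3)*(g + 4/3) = g^3 - g^2 - 22*g/9 + 8/9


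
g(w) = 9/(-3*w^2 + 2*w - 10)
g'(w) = 9*(6*w - 2)/(-3*w^2 + 2*w - 10)^2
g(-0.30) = -0.83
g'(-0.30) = -0.29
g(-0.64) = -0.72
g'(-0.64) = -0.34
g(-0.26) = -0.84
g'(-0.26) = -0.28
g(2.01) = -0.50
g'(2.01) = 0.28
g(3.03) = -0.29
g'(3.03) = 0.15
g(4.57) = -0.14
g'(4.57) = 0.06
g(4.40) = -0.15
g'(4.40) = 0.06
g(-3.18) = -0.19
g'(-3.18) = -0.09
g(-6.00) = -0.07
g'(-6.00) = -0.02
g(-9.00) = -0.03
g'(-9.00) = -0.00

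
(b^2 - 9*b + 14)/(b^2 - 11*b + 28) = (b - 2)/(b - 4)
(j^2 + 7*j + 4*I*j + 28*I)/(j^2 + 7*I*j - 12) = (j + 7)/(j + 3*I)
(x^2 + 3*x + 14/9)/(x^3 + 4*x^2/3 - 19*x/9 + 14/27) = 3*(3*x + 2)/(9*x^2 - 9*x + 2)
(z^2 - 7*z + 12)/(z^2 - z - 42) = (-z^2 + 7*z - 12)/(-z^2 + z + 42)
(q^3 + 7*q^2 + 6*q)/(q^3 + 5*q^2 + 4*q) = (q + 6)/(q + 4)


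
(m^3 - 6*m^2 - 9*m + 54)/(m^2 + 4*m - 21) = (m^2 - 3*m - 18)/(m + 7)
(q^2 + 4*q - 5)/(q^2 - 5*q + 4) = (q + 5)/(q - 4)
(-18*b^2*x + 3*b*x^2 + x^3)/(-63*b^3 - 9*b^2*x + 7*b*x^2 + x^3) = x*(6*b + x)/(21*b^2 + 10*b*x + x^2)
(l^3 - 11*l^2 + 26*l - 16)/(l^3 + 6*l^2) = (l^3 - 11*l^2 + 26*l - 16)/(l^2*(l + 6))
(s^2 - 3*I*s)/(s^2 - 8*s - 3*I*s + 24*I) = s/(s - 8)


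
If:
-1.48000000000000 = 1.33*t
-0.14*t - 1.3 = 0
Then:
No Solution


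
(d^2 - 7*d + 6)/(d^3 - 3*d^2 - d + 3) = (d - 6)/(d^2 - 2*d - 3)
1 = 1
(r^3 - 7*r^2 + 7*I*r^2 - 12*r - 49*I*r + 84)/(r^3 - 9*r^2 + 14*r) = (r^2 + 7*I*r - 12)/(r*(r - 2))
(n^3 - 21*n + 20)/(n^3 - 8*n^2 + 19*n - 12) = (n + 5)/(n - 3)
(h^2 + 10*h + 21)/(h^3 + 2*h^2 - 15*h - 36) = (h + 7)/(h^2 - h - 12)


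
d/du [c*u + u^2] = c + 2*u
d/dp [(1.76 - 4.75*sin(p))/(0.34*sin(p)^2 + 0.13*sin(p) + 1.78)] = (1.615*sin(p)^2 - 1.1968*sin(p) - 8.6838)*cos(p)/(0.1156*sin(p)^4 + 0.0884*sin(p)^3 + 1.2273*sin(p)^2 + 0.4628*sin(p) + 3.1684)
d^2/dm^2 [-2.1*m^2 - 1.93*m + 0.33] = -4.20000000000000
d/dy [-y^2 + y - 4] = 1 - 2*y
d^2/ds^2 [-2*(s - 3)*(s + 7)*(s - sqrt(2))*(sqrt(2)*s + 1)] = -24*sqrt(2)*s^2 - 48*sqrt(2)*s + 12*s + 16 + 88*sqrt(2)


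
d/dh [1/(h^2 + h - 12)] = (-2*h - 1)/(h^2 + h - 12)^2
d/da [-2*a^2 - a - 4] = -4*a - 1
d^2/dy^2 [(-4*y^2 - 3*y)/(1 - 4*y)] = 32/(64*y^3 - 48*y^2 + 12*y - 1)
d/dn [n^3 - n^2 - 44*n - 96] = 3*n^2 - 2*n - 44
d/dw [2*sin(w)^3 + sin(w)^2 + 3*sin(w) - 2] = (6*sin(w)^2 + 2*sin(w) + 3)*cos(w)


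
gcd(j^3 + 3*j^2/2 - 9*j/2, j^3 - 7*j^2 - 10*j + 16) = 1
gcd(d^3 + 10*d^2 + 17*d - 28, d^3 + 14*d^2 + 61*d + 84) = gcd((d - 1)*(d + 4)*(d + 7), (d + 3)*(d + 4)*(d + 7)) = d^2 + 11*d + 28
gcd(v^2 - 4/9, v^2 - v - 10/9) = v + 2/3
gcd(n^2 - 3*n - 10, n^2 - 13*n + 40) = n - 5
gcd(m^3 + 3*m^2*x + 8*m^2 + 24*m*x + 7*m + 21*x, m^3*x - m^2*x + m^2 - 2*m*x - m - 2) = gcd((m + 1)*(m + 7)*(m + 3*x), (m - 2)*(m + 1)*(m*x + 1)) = m + 1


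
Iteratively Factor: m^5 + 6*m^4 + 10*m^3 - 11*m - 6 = (m + 2)*(m^4 + 4*m^3 + 2*m^2 - 4*m - 3) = (m + 1)*(m + 2)*(m^3 + 3*m^2 - m - 3) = (m - 1)*(m + 1)*(m + 2)*(m^2 + 4*m + 3) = (m - 1)*(m + 1)*(m + 2)*(m + 3)*(m + 1)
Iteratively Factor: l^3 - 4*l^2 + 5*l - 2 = (l - 1)*(l^2 - 3*l + 2) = (l - 1)^2*(l - 2)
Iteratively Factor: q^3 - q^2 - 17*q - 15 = (q + 3)*(q^2 - 4*q - 5) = (q - 5)*(q + 3)*(q + 1)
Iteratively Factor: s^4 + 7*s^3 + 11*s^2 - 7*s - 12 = (s + 3)*(s^3 + 4*s^2 - s - 4) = (s + 1)*(s + 3)*(s^2 + 3*s - 4) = (s - 1)*(s + 1)*(s + 3)*(s + 4)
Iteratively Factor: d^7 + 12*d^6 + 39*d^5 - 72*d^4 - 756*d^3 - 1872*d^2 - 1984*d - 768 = (d + 3)*(d^6 + 9*d^5 + 12*d^4 - 108*d^3 - 432*d^2 - 576*d - 256) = (d + 2)*(d + 3)*(d^5 + 7*d^4 - 2*d^3 - 104*d^2 - 224*d - 128) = (d - 4)*(d + 2)*(d + 3)*(d^4 + 11*d^3 + 42*d^2 + 64*d + 32) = (d - 4)*(d + 1)*(d + 2)*(d + 3)*(d^3 + 10*d^2 + 32*d + 32) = (d - 4)*(d + 1)*(d + 2)*(d + 3)*(d + 4)*(d^2 + 6*d + 8) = (d - 4)*(d + 1)*(d + 2)*(d + 3)*(d + 4)^2*(d + 2)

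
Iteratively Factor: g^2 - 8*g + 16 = (g - 4)*(g - 4)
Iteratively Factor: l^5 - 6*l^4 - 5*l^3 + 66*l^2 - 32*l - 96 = (l + 1)*(l^4 - 7*l^3 + 2*l^2 + 64*l - 96) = (l - 2)*(l + 1)*(l^3 - 5*l^2 - 8*l + 48) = (l - 4)*(l - 2)*(l + 1)*(l^2 - l - 12) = (l - 4)^2*(l - 2)*(l + 1)*(l + 3)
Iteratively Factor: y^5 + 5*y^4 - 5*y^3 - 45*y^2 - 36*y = (y + 1)*(y^4 + 4*y^3 - 9*y^2 - 36*y) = (y + 1)*(y + 3)*(y^3 + y^2 - 12*y) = y*(y + 1)*(y + 3)*(y^2 + y - 12) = y*(y + 1)*(y + 3)*(y + 4)*(y - 3)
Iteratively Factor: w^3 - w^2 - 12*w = (w - 4)*(w^2 + 3*w) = (w - 4)*(w + 3)*(w)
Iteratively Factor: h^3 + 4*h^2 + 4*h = (h + 2)*(h^2 + 2*h) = h*(h + 2)*(h + 2)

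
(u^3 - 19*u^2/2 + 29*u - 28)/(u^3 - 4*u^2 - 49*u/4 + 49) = 2*(u - 2)/(2*u + 7)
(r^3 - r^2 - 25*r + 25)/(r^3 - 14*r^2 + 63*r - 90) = (r^2 + 4*r - 5)/(r^2 - 9*r + 18)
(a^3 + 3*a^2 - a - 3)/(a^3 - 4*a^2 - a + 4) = (a + 3)/(a - 4)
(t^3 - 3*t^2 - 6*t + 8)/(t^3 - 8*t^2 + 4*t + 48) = (t - 1)/(t - 6)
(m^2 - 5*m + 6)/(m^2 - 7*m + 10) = (m - 3)/(m - 5)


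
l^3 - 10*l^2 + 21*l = l*(l - 7)*(l - 3)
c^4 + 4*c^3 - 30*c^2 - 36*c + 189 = (c - 3)^2*(c + 3)*(c + 7)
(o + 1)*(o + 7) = o^2 + 8*o + 7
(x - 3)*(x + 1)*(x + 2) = x^3 - 7*x - 6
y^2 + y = y*(y + 1)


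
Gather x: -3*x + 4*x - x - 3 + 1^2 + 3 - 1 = 0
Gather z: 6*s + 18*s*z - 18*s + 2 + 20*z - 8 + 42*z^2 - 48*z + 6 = -12*s + 42*z^2 + z*(18*s - 28)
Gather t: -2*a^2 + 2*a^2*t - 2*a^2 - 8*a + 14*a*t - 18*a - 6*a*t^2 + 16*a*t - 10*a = -4*a^2 - 6*a*t^2 - 36*a + t*(2*a^2 + 30*a)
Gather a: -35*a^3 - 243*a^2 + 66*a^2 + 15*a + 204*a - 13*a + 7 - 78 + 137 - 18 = -35*a^3 - 177*a^2 + 206*a + 48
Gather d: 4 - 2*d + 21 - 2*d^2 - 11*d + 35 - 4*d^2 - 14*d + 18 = -6*d^2 - 27*d + 78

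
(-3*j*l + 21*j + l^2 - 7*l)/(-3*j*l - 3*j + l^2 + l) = (l - 7)/(l + 1)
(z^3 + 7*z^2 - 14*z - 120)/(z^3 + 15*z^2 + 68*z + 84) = (z^2 + z - 20)/(z^2 + 9*z + 14)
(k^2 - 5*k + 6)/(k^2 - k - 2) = (k - 3)/(k + 1)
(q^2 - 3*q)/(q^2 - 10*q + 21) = q/(q - 7)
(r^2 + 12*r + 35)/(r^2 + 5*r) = (r + 7)/r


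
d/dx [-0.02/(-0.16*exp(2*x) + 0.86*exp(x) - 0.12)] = (0.0172 - 0.0064*exp(x))*exp(x)/(0.16*exp(2*x) - 0.86*exp(x) + 0.12)^2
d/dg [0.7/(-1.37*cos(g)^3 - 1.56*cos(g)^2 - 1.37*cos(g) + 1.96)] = (2.877*sin(g)^2 - 2.184*cos(g) - 3.836)*sin(g)/(1.37*cos(g)^3 + 1.56*cos(g)^2 + 1.37*cos(g) - 1.96)^2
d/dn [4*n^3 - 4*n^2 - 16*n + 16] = 12*n^2 - 8*n - 16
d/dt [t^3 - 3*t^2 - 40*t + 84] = 3*t^2 - 6*t - 40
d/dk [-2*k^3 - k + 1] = -6*k^2 - 1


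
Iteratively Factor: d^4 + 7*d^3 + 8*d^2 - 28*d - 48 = (d + 2)*(d^3 + 5*d^2 - 2*d - 24) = (d + 2)*(d + 3)*(d^2 + 2*d - 8) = (d + 2)*(d + 3)*(d + 4)*(d - 2)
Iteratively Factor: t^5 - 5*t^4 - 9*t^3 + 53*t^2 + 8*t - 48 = (t - 4)*(t^4 - t^3 - 13*t^2 + t + 12) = (t - 4)*(t - 1)*(t^3 - 13*t - 12) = (t - 4)*(t - 1)*(t + 1)*(t^2 - t - 12) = (t - 4)^2*(t - 1)*(t + 1)*(t + 3)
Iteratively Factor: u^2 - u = (u)*(u - 1)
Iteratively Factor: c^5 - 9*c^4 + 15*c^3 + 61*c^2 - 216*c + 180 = (c - 2)*(c^4 - 7*c^3 + c^2 + 63*c - 90) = (c - 2)^2*(c^3 - 5*c^2 - 9*c + 45) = (c - 3)*(c - 2)^2*(c^2 - 2*c - 15) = (c - 5)*(c - 3)*(c - 2)^2*(c + 3)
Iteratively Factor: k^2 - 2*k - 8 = (k - 4)*(k + 2)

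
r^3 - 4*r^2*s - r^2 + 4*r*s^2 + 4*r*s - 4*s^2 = (r - 1)*(r - 2*s)^2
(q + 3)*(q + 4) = q^2 + 7*q + 12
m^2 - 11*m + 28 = (m - 7)*(m - 4)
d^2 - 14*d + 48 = (d - 8)*(d - 6)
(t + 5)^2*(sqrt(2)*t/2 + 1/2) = sqrt(2)*t^3/2 + t^2/2 + 5*sqrt(2)*t^2 + 5*t + 25*sqrt(2)*t/2 + 25/2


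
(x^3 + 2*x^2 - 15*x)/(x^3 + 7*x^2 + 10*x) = (x - 3)/(x + 2)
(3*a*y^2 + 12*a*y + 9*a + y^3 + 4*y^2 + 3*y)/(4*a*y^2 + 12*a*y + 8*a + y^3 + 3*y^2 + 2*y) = (3*a*y + 9*a + y^2 + 3*y)/(4*a*y + 8*a + y^2 + 2*y)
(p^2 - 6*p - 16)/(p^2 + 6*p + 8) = (p - 8)/(p + 4)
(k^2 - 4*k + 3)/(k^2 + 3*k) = (k^2 - 4*k + 3)/(k*(k + 3))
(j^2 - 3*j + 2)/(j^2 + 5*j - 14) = (j - 1)/(j + 7)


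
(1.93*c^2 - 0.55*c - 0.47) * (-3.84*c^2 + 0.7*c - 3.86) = -7.4112*c^4 + 3.463*c^3 - 6.03*c^2 + 1.794*c + 1.8142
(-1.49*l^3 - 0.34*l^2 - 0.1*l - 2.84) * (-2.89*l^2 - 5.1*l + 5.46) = 4.3061*l^5 + 8.5816*l^4 - 6.1124*l^3 + 6.8612*l^2 + 13.938*l - 15.5064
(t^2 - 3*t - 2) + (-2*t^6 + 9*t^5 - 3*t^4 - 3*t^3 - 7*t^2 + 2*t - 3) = -2*t^6 + 9*t^5 - 3*t^4 - 3*t^3 - 6*t^2 - t - 5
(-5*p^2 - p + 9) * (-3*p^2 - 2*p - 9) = 15*p^4 + 13*p^3 + 20*p^2 - 9*p - 81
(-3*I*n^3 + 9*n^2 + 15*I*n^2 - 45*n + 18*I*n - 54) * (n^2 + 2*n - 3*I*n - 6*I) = -3*I*n^5 + 9*I*n^4 + 21*I*n^3 + 117*I*n^2 + 432*I*n + 324*I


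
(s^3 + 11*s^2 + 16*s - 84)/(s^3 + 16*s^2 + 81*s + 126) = (s - 2)/(s + 3)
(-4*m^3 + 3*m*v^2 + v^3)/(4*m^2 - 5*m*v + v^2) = (4*m^2 + 4*m*v + v^2)/(-4*m + v)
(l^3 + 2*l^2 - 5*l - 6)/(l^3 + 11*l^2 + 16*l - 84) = (l^2 + 4*l + 3)/(l^2 + 13*l + 42)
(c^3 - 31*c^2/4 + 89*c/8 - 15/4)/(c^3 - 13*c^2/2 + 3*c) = (c - 5/4)/c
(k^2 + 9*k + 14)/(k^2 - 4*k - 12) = (k + 7)/(k - 6)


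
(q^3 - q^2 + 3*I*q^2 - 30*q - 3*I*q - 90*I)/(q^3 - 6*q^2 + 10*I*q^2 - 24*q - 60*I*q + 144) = (q^2 + q*(5 + 3*I) + 15*I)/(q^2 + 10*I*q - 24)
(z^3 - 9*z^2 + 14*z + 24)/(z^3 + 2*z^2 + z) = (z^2 - 10*z + 24)/(z*(z + 1))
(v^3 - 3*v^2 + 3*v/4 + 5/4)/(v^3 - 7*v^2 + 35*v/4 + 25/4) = (v - 1)/(v - 5)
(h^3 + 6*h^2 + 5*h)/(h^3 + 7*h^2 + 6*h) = (h + 5)/(h + 6)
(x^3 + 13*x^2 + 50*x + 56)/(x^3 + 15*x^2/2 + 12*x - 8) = 2*(x^2 + 9*x + 14)/(2*x^2 + 7*x - 4)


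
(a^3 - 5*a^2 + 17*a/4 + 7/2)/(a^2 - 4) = (a^2 - 3*a - 7/4)/(a + 2)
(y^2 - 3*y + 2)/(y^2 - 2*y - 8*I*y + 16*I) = (y - 1)/(y - 8*I)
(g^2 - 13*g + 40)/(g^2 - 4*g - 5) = (g - 8)/(g + 1)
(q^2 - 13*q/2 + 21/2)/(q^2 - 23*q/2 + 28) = (q - 3)/(q - 8)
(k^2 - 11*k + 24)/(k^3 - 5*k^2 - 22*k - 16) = (k - 3)/(k^2 + 3*k + 2)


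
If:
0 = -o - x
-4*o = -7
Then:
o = 7/4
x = -7/4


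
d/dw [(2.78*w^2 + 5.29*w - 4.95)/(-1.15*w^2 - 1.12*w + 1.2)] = (2.9699*w^2 - 4.713*w + 0.803999999999999)/(1.3225*w^4 + 2.576*w^3 - 1.5056*w^2 - 2.688*w + 1.44)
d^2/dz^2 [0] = 0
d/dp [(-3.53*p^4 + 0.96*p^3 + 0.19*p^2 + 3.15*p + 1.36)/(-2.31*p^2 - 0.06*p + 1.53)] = (16.3086*p^5 - 1.5822*p^4 - 21.7188*p^3 + 11.6715*p^2 + 6.8646*p + 4.9011)/(5.3361*p^4 + 0.2772*p^3 - 7.065*p^2 - 0.1836*p + 2.3409)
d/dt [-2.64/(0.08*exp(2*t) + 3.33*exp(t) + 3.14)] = (0.4224*exp(t) + 8.7912)*exp(t)/(0.08*exp(2*t) + 3.33*exp(t) + 3.14)^2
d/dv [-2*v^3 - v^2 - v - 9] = -6*v^2 - 2*v - 1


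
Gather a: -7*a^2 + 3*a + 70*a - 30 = -7*a^2 + 73*a - 30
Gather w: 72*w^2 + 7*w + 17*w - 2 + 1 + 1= 72*w^2 + 24*w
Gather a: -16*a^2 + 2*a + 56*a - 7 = -16*a^2 + 58*a - 7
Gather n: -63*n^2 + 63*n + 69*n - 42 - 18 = -63*n^2 + 132*n - 60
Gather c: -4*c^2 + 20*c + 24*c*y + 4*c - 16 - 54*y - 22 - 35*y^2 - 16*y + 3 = -4*c^2 + c*(24*y + 24) - 35*y^2 - 70*y - 35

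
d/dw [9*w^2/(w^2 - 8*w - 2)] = 18*w*(w^2 - w*(w - 4) - 8*w - 2)/(-w^2 + 8*w + 2)^2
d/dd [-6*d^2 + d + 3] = 1 - 12*d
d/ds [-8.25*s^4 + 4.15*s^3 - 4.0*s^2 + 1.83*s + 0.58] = -33.0*s^3 + 12.45*s^2 - 8.0*s + 1.83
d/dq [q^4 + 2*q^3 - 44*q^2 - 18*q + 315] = 4*q^3 + 6*q^2 - 88*q - 18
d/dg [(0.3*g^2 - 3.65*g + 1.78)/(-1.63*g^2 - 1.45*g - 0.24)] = (-6.3845*g^2 + 5.6588*g + 3.457)/(2.6569*g^4 + 4.727*g^3 + 2.8849*g^2 + 0.696*g + 0.0576)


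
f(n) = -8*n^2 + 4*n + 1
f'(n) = 4 - 16*n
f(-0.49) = -2.88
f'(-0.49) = 11.84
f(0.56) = 0.73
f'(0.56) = -4.96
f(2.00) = -23.00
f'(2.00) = -28.00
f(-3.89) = -135.62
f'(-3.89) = 66.24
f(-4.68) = -192.94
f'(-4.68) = 78.88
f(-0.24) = -0.42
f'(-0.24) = 7.84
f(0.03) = 1.11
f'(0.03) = 3.52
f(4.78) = -162.67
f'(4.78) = -72.48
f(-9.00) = -683.00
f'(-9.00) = 148.00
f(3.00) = -59.00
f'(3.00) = -44.00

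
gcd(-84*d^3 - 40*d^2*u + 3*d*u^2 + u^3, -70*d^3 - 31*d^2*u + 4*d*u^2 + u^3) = 14*d^2 + 9*d*u + u^2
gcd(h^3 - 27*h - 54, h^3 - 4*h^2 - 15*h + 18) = h^2 - 3*h - 18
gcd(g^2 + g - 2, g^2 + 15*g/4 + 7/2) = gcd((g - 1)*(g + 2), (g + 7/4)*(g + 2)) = g + 2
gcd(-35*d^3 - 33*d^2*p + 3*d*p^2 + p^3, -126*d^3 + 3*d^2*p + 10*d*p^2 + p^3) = 7*d + p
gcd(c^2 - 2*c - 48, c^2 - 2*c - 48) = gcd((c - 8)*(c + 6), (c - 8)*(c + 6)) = c^2 - 2*c - 48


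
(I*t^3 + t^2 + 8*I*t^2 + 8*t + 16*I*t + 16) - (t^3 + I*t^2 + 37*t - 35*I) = -t^3 + I*t^3 + t^2 + 7*I*t^2 - 29*t + 16*I*t + 16 + 35*I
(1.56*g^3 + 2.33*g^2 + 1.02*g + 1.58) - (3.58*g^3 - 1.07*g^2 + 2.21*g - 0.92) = -2.02*g^3 + 3.4*g^2 - 1.19*g + 2.5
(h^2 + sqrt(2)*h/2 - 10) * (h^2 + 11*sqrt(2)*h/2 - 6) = h^4 + 6*sqrt(2)*h^3 - 21*h^2/2 - 58*sqrt(2)*h + 60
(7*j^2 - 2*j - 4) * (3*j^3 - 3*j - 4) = 21*j^5 - 6*j^4 - 33*j^3 - 22*j^2 + 20*j + 16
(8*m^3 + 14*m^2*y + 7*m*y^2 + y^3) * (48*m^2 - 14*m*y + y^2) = 384*m^5 + 560*m^4*y + 148*m^3*y^2 - 36*m^2*y^3 - 7*m*y^4 + y^5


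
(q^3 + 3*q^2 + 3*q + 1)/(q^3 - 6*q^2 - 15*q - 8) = (q + 1)/(q - 8)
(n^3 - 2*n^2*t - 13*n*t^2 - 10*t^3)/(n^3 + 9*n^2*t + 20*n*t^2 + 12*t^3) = (n - 5*t)/(n + 6*t)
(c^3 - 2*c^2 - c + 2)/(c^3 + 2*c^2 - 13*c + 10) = (c + 1)/(c + 5)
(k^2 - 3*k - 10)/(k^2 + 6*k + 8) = (k - 5)/(k + 4)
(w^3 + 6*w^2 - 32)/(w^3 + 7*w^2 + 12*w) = (w^2 + 2*w - 8)/(w*(w + 3))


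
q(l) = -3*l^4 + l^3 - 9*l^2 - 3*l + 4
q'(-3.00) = 402.00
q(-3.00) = -338.00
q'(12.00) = -20523.00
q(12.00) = -61808.00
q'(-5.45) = 2126.75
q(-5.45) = -3055.57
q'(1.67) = -80.58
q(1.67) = -44.79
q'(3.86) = -717.93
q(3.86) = -750.16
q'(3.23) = -434.22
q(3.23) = -392.42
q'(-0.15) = -0.19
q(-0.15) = 4.24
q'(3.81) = -691.71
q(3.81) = -714.92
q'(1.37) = -52.89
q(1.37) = -25.00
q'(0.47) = -12.04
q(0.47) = 0.56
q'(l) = -12*l^3 + 3*l^2 - 18*l - 3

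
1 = 1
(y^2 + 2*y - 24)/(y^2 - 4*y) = (y + 6)/y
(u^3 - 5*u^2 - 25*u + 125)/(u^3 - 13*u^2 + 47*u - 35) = (u^2 - 25)/(u^2 - 8*u + 7)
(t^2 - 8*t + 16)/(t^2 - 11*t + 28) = (t - 4)/(t - 7)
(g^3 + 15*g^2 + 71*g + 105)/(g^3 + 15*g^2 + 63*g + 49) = (g^2 + 8*g + 15)/(g^2 + 8*g + 7)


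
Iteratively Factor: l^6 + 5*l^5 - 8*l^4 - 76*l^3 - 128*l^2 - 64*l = (l + 2)*(l^5 + 3*l^4 - 14*l^3 - 48*l^2 - 32*l) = (l - 4)*(l + 2)*(l^4 + 7*l^3 + 14*l^2 + 8*l) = (l - 4)*(l + 2)^2*(l^3 + 5*l^2 + 4*l) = l*(l - 4)*(l + 2)^2*(l^2 + 5*l + 4) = l*(l - 4)*(l + 2)^2*(l + 4)*(l + 1)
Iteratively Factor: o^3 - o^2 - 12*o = (o - 4)*(o^2 + 3*o) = o*(o - 4)*(o + 3)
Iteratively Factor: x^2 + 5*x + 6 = (x + 2)*(x + 3)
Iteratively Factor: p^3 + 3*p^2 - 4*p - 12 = (p + 2)*(p^2 + p - 6) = (p - 2)*(p + 2)*(p + 3)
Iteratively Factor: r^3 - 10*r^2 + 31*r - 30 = (r - 5)*(r^2 - 5*r + 6) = (r - 5)*(r - 2)*(r - 3)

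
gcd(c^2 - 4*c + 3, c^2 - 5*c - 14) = 1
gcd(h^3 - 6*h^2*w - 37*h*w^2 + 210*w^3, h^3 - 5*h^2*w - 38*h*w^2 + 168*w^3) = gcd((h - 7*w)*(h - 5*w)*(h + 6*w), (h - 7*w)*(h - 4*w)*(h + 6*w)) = -h^2 + h*w + 42*w^2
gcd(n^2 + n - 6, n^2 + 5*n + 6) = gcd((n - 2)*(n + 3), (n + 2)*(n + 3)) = n + 3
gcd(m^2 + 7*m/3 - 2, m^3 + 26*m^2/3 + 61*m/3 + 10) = m + 3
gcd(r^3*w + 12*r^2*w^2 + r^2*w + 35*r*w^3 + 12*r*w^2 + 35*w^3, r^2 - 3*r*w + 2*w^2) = 1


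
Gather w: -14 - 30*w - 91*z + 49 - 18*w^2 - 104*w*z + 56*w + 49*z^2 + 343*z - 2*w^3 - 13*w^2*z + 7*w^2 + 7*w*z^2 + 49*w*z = -2*w^3 + w^2*(-13*z - 11) + w*(7*z^2 - 55*z + 26) + 49*z^2 + 252*z + 35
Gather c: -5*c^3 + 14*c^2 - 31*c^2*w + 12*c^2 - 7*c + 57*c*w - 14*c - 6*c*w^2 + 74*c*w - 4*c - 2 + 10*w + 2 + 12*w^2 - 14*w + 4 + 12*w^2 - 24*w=-5*c^3 + c^2*(26 - 31*w) + c*(-6*w^2 + 131*w - 25) + 24*w^2 - 28*w + 4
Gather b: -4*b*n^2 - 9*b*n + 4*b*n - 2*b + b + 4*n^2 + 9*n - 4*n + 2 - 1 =b*(-4*n^2 - 5*n - 1) + 4*n^2 + 5*n + 1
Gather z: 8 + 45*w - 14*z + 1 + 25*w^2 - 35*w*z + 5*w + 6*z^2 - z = 25*w^2 + 50*w + 6*z^2 + z*(-35*w - 15) + 9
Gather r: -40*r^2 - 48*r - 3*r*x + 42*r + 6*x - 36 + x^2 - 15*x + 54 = -40*r^2 + r*(-3*x - 6) + x^2 - 9*x + 18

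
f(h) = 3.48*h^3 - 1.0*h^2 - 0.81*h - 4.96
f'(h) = 10.44*h^2 - 2.0*h - 0.81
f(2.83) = 63.61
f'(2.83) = 77.14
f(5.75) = 618.90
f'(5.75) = 332.86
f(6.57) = 933.46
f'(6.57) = 436.69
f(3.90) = 183.10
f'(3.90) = 150.18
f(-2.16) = -42.95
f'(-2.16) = 52.22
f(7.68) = 1506.22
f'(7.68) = 599.61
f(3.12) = 88.47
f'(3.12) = 94.58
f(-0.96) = -8.18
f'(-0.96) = 10.73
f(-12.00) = -6152.68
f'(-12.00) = 1526.55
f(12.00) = 5854.76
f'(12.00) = 1478.55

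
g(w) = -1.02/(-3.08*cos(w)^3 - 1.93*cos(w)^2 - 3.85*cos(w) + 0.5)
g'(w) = -1.02*(-9.24*sin(w)*cos(w)^2 - 3.86*sin(w)*cos(w) - 3.85*sin(w))/(-3.08*cos(w)^3 - 1.93*cos(w)^2 - 3.85*cos(w) + 0.5)^2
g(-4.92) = 2.53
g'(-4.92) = 31.03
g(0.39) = 0.14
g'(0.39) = 0.12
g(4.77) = -3.76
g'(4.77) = -56.75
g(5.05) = 0.93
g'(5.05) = -4.90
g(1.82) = -0.74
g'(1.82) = 1.80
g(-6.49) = 0.13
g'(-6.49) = -0.05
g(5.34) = 0.33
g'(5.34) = -0.83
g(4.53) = -0.88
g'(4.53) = -2.61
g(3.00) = -0.19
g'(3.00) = 0.04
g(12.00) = 0.17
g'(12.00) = -0.21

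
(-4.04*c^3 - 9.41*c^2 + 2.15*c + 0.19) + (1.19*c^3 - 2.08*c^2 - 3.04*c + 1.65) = -2.85*c^3 - 11.49*c^2 - 0.89*c + 1.84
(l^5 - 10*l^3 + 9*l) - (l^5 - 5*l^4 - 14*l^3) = 5*l^4 + 4*l^3 + 9*l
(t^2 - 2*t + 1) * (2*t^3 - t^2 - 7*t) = 2*t^5 - 5*t^4 - 3*t^3 + 13*t^2 - 7*t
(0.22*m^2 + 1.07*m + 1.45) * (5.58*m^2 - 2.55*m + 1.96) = 1.2276*m^4 + 5.4096*m^3 + 5.7937*m^2 - 1.6003*m + 2.842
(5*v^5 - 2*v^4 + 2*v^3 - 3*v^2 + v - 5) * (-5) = -25*v^5 + 10*v^4 - 10*v^3 + 15*v^2 - 5*v + 25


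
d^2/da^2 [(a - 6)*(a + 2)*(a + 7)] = 6*a + 6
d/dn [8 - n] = -1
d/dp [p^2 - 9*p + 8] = 2*p - 9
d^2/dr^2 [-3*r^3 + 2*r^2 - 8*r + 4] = 4 - 18*r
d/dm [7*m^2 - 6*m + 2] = 14*m - 6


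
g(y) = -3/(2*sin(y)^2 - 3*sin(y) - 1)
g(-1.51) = -0.75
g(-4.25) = 1.44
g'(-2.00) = 0.72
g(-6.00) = 1.78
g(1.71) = 1.49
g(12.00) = -2.53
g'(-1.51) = -0.08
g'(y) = -3*(-4*sin(y)*cos(y) + 3*cos(y))/(2*sin(y)^2 - 3*sin(y) - 1)^2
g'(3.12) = 7.72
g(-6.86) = -2.44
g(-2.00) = -0.89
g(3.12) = 2.82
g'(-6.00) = -1.92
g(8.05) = 1.49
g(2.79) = 1.67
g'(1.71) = -0.10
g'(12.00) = -9.27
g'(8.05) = -0.13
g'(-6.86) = -8.60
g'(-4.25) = -0.18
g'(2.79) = 1.42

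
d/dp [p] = 1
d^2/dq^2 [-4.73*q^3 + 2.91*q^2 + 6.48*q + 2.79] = 5.82 - 28.38*q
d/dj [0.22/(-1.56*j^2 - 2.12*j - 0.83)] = (0.6864*j + 0.4664)/(1.56*j^2 + 2.12*j + 0.83)^2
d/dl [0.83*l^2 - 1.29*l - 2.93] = 1.66*l - 1.29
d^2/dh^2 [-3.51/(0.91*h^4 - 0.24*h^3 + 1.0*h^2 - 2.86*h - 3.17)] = ((38.3292*h^2 - 5.0544*h + 7.02)*(-0.91*h^4 + 0.24*h^3 - 1.0*h^2 + 2.86*h + 3.17) + 3.51*(3.64*h^3 - 0.72*h^2 + 2.0*h - 2.86)*(7.28*h^3 - 1.44*h^2 + 4.0*h - 5.72))/(-0.91*h^4 + 0.24*h^3 - 1.0*h^2 + 2.86*h + 3.17)^3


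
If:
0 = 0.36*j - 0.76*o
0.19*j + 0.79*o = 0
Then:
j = 0.00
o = 0.00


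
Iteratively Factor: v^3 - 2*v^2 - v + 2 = (v - 2)*(v^2 - 1) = (v - 2)*(v + 1)*(v - 1)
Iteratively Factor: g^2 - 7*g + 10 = (g - 2)*(g - 5)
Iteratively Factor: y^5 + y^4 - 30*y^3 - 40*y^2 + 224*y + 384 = (y - 4)*(y^4 + 5*y^3 - 10*y^2 - 80*y - 96) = (y - 4)^2*(y^3 + 9*y^2 + 26*y + 24) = (y - 4)^2*(y + 3)*(y^2 + 6*y + 8) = (y - 4)^2*(y + 2)*(y + 3)*(y + 4)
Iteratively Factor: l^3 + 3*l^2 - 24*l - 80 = (l + 4)*(l^2 - l - 20) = (l - 5)*(l + 4)*(l + 4)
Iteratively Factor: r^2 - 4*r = (r - 4)*(r)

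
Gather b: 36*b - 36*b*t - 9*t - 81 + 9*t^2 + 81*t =b*(36 - 36*t) + 9*t^2 + 72*t - 81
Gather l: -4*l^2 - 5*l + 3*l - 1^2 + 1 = -4*l^2 - 2*l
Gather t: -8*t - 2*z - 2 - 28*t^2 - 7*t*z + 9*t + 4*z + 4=-28*t^2 + t*(1 - 7*z) + 2*z + 2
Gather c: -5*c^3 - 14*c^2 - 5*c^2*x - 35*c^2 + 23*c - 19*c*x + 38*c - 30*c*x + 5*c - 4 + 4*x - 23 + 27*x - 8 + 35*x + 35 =-5*c^3 + c^2*(-5*x - 49) + c*(66 - 49*x) + 66*x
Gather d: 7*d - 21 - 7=7*d - 28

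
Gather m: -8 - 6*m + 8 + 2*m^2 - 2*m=2*m^2 - 8*m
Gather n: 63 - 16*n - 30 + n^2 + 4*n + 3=n^2 - 12*n + 36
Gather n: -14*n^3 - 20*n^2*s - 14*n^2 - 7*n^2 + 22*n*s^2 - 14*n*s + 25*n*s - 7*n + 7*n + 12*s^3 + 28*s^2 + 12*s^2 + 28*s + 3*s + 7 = -14*n^3 + n^2*(-20*s - 21) + n*(22*s^2 + 11*s) + 12*s^3 + 40*s^2 + 31*s + 7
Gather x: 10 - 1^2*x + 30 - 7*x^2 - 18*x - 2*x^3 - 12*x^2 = -2*x^3 - 19*x^2 - 19*x + 40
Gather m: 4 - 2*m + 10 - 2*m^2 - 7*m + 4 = -2*m^2 - 9*m + 18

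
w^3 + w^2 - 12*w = w*(w - 3)*(w + 4)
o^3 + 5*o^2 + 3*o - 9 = (o - 1)*(o + 3)^2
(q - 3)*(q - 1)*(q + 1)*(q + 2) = q^4 - q^3 - 7*q^2 + q + 6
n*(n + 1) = n^2 + n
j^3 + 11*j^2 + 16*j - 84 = (j - 2)*(j + 6)*(j + 7)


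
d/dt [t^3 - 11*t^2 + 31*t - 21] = 3*t^2 - 22*t + 31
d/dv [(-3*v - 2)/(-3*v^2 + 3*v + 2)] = 3*v*(-3*v - 4)/(9*v^4 - 18*v^3 - 3*v^2 + 12*v + 4)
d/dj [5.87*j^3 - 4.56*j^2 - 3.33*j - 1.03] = 17.61*j^2 - 9.12*j - 3.33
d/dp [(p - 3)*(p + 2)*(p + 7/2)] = 3*p^2 + 5*p - 19/2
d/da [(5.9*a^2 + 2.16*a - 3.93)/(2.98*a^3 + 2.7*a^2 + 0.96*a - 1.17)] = (-17.582*a^4 - 12.8736*a^3 + 34.9662*a^2 + 7.416*a + 1.2456)/(8.8804*a^6 + 16.092*a^5 + 13.0116*a^4 - 1.7892*a^3 - 5.3964*a^2 - 2.2464*a + 1.3689)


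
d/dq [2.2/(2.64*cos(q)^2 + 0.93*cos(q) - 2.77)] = (11.616*cos(q) + 2.046)*sin(q)/(2.64*cos(q)^2 + 0.93*cos(q) - 2.77)^2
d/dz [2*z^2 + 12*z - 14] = 4*z + 12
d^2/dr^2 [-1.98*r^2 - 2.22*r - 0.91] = -3.96000000000000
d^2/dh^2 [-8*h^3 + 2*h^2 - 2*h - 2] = 4 - 48*h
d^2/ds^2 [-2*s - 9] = 0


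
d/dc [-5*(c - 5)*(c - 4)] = 45 - 10*c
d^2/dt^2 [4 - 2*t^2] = -4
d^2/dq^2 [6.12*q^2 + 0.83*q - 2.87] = 12.2400000000000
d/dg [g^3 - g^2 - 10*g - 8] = 3*g^2 - 2*g - 10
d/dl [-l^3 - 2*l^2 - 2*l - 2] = -3*l^2 - 4*l - 2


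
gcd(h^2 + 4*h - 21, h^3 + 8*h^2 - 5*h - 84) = h^2 + 4*h - 21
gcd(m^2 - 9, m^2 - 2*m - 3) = m - 3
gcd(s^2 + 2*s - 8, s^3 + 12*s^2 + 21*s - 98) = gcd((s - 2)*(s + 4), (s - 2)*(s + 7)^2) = s - 2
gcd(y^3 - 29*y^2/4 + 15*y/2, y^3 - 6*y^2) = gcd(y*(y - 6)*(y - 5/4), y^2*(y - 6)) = y^2 - 6*y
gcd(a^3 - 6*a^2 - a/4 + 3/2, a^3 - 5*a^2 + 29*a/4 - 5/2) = a - 1/2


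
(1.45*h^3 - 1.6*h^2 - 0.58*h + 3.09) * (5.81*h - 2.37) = 8.4245*h^4 - 12.7325*h^3 + 0.422200000000001*h^2 + 19.3275*h - 7.3233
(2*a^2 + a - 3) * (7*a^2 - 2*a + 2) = 14*a^4 + 3*a^3 - 19*a^2 + 8*a - 6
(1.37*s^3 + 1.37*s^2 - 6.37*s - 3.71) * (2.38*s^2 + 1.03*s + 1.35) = 3.2606*s^5 + 4.6717*s^4 - 11.9*s^3 - 13.5414*s^2 - 12.4208*s - 5.0085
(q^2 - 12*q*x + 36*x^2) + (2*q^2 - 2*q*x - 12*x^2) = 3*q^2 - 14*q*x + 24*x^2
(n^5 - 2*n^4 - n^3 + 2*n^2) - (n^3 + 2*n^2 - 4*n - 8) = n^5 - 2*n^4 - 2*n^3 + 4*n + 8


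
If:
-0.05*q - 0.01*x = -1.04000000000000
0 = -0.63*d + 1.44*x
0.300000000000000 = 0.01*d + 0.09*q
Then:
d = -739.76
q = 85.53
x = -323.65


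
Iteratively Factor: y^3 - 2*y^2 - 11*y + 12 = (y - 1)*(y^2 - y - 12) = (y - 4)*(y - 1)*(y + 3)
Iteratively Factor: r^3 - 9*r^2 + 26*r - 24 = (r - 4)*(r^2 - 5*r + 6) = (r - 4)*(r - 2)*(r - 3)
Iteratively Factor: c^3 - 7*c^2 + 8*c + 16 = (c + 1)*(c^2 - 8*c + 16) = (c - 4)*(c + 1)*(c - 4)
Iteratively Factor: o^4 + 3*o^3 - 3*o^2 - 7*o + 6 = (o - 1)*(o^3 + 4*o^2 + o - 6) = (o - 1)^2*(o^2 + 5*o + 6) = (o - 1)^2*(o + 2)*(o + 3)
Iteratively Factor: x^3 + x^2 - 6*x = (x)*(x^2 + x - 6) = x*(x + 3)*(x - 2)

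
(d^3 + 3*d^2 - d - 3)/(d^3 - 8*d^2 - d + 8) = (d + 3)/(d - 8)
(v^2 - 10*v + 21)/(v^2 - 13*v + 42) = (v - 3)/(v - 6)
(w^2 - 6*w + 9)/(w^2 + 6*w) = (w^2 - 6*w + 9)/(w*(w + 6))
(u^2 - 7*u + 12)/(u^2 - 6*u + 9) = (u - 4)/(u - 3)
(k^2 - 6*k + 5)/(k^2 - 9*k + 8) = (k - 5)/(k - 8)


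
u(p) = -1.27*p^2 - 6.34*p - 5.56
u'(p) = -2.54*p - 6.34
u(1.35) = -16.43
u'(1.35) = -9.77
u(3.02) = -36.29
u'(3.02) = -14.01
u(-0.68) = -1.84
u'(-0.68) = -4.61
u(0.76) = -11.11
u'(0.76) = -8.27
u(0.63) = -10.06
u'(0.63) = -7.94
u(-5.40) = -8.36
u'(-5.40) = 7.38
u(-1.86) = 1.84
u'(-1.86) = -1.62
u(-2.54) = 2.35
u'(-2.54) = 0.11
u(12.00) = -264.52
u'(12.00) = -36.82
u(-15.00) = -196.21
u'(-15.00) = 31.76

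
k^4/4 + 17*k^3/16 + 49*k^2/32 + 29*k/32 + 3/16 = (k/2 + 1/4)*(k/2 + 1)*(k + 3/4)*(k + 1)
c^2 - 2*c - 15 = (c - 5)*(c + 3)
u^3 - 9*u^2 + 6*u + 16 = (u - 8)*(u - 2)*(u + 1)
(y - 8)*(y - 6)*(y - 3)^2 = y^4 - 20*y^3 + 141*y^2 - 414*y + 432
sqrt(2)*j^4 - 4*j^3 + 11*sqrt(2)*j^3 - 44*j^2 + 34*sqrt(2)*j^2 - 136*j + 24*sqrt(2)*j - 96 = (j + 4)*(j + 6)*(j - 2*sqrt(2))*(sqrt(2)*j + sqrt(2))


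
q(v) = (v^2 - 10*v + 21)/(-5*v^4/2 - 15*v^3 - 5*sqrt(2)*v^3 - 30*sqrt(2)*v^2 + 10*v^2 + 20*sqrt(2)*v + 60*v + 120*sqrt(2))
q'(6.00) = 0.00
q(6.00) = 0.00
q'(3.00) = 0.01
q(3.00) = 0.00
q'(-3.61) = 2.35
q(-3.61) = 1.66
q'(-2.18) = -37.65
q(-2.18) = -10.21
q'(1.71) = 0.14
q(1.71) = 0.07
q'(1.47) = 0.02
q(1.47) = 0.06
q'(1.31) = 0.00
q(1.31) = 0.06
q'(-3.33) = 6.35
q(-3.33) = 2.76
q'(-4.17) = 0.58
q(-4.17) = 0.97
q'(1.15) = -0.01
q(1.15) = 0.06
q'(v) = (2*v - 10)/(-5*v^4/2 - 15*v^3 - 5*sqrt(2)*v^3 - 30*sqrt(2)*v^2 + 10*v^2 + 20*sqrt(2)*v + 60*v + 120*sqrt(2)) + (v^2 - 10*v + 21)*(10*v^3 + 15*sqrt(2)*v^2 + 45*v^2 - 20*v + 60*sqrt(2)*v - 60 - 20*sqrt(2))/(-5*v^4/2 - 15*v^3 - 5*sqrt(2)*v^3 - 30*sqrt(2)*v^2 + 10*v^2 + 20*sqrt(2)*v + 60*v + 120*sqrt(2))^2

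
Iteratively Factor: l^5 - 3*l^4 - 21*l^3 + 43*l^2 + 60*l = (l + 4)*(l^4 - 7*l^3 + 7*l^2 + 15*l) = l*(l + 4)*(l^3 - 7*l^2 + 7*l + 15) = l*(l + 1)*(l + 4)*(l^2 - 8*l + 15) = l*(l - 5)*(l + 1)*(l + 4)*(l - 3)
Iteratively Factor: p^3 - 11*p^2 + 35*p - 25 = (p - 5)*(p^2 - 6*p + 5) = (p - 5)^2*(p - 1)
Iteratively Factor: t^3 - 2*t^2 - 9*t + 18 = (t - 3)*(t^2 + t - 6) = (t - 3)*(t + 3)*(t - 2)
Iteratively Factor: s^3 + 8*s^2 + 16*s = (s + 4)*(s^2 + 4*s) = (s + 4)^2*(s)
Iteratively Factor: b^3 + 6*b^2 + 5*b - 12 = (b - 1)*(b^2 + 7*b + 12) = (b - 1)*(b + 3)*(b + 4)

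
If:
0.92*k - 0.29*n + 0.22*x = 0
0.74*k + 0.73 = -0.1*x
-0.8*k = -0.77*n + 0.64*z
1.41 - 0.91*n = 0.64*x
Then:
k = -1.60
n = -1.64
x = 4.53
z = 0.03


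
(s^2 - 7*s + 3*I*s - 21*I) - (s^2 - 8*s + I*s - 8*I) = s + 2*I*s - 13*I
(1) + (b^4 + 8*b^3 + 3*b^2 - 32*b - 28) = b^4 + 8*b^3 + 3*b^2 - 32*b - 27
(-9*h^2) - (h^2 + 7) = -10*h^2 - 7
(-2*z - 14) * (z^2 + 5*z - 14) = -2*z^3 - 24*z^2 - 42*z + 196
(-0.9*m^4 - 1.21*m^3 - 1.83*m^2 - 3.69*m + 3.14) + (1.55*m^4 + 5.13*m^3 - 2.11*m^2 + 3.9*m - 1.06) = 0.65*m^4 + 3.92*m^3 - 3.94*m^2 + 0.21*m + 2.08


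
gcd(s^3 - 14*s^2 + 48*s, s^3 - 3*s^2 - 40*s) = s^2 - 8*s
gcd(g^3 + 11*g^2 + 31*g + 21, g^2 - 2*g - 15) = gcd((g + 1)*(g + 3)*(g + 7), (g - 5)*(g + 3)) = g + 3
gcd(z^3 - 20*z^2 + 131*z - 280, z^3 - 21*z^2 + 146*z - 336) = z^2 - 15*z + 56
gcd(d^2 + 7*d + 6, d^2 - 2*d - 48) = d + 6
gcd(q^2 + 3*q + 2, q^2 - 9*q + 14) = 1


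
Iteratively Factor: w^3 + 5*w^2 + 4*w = (w)*(w^2 + 5*w + 4) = w*(w + 1)*(w + 4)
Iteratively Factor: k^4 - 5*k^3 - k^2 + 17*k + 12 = (k - 3)*(k^3 - 2*k^2 - 7*k - 4) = (k - 3)*(k + 1)*(k^2 - 3*k - 4) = (k - 4)*(k - 3)*(k + 1)*(k + 1)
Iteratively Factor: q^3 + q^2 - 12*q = (q)*(q^2 + q - 12) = q*(q + 4)*(q - 3)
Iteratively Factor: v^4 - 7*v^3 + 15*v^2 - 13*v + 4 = (v - 1)*(v^3 - 6*v^2 + 9*v - 4) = (v - 1)^2*(v^2 - 5*v + 4) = (v - 1)^3*(v - 4)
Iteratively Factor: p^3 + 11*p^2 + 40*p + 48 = (p + 3)*(p^2 + 8*p + 16) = (p + 3)*(p + 4)*(p + 4)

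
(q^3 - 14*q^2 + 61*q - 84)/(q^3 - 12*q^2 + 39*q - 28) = (q - 3)/(q - 1)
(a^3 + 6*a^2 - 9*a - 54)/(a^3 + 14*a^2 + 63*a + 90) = (a - 3)/(a + 5)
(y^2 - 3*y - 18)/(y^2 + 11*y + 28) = (y^2 - 3*y - 18)/(y^2 + 11*y + 28)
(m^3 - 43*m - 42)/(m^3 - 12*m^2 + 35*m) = (m^2 + 7*m + 6)/(m*(m - 5))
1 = 1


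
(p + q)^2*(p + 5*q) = p^3 + 7*p^2*q + 11*p*q^2 + 5*q^3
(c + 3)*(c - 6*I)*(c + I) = c^3 + 3*c^2 - 5*I*c^2 + 6*c - 15*I*c + 18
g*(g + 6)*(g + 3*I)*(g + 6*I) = g^4 + 6*g^3 + 9*I*g^3 - 18*g^2 + 54*I*g^2 - 108*g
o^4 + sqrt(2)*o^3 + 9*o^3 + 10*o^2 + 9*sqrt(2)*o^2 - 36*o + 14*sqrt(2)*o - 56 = (o + 2)*(o + 7)*(o - sqrt(2))*(o + 2*sqrt(2))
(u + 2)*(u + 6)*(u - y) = u^3 - u^2*y + 8*u^2 - 8*u*y + 12*u - 12*y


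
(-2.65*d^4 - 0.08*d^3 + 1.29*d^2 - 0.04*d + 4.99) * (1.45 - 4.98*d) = 13.197*d^5 - 3.4441*d^4 - 6.5402*d^3 + 2.0697*d^2 - 24.9082*d + 7.2355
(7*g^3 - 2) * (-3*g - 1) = -21*g^4 - 7*g^3 + 6*g + 2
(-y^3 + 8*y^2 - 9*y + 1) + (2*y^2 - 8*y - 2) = -y^3 + 10*y^2 - 17*y - 1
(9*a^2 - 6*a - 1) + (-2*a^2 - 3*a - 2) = 7*a^2 - 9*a - 3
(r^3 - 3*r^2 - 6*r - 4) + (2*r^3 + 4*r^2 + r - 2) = 3*r^3 + r^2 - 5*r - 6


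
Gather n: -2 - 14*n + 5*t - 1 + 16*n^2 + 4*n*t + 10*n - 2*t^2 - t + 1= 16*n^2 + n*(4*t - 4) - 2*t^2 + 4*t - 2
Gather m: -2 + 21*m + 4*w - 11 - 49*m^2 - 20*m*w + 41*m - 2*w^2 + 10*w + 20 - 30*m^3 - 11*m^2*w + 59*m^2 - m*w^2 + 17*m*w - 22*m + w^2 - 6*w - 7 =-30*m^3 + m^2*(10 - 11*w) + m*(-w^2 - 3*w + 40) - w^2 + 8*w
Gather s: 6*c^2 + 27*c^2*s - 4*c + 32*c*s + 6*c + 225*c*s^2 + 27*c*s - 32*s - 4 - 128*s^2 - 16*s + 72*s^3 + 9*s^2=6*c^2 + 2*c + 72*s^3 + s^2*(225*c - 119) + s*(27*c^2 + 59*c - 48) - 4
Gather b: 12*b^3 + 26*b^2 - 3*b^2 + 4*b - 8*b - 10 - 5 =12*b^3 + 23*b^2 - 4*b - 15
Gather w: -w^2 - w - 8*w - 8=-w^2 - 9*w - 8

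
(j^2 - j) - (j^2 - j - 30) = 30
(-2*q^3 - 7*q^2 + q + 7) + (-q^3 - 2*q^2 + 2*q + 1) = -3*q^3 - 9*q^2 + 3*q + 8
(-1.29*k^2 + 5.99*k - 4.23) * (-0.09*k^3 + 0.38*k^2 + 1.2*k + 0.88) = 0.1161*k^5 - 1.0293*k^4 + 1.1089*k^3 + 4.4454*k^2 + 0.1952*k - 3.7224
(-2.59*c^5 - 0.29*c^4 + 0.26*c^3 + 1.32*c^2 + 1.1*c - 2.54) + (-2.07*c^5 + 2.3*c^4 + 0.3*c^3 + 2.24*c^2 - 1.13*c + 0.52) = -4.66*c^5 + 2.01*c^4 + 0.56*c^3 + 3.56*c^2 - 0.0299999999999998*c - 2.02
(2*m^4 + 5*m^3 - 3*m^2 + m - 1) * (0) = 0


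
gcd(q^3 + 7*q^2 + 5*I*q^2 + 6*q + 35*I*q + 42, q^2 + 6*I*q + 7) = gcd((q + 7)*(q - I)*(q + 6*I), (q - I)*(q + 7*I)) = q - I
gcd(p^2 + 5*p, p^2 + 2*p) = p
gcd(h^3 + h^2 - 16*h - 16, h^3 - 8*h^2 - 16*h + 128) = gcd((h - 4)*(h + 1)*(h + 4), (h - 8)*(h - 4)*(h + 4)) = h^2 - 16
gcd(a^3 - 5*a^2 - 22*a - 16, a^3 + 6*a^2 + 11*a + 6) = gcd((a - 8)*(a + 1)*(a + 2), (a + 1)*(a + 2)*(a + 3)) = a^2 + 3*a + 2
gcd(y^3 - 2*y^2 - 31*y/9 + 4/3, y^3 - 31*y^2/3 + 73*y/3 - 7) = y^2 - 10*y/3 + 1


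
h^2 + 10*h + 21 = (h + 3)*(h + 7)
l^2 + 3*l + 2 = (l + 1)*(l + 2)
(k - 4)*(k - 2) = k^2 - 6*k + 8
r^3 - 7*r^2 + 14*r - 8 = (r - 4)*(r - 2)*(r - 1)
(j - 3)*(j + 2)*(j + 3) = j^3 + 2*j^2 - 9*j - 18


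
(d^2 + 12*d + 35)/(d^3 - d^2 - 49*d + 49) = (d + 5)/(d^2 - 8*d + 7)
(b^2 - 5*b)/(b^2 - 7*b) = (b - 5)/(b - 7)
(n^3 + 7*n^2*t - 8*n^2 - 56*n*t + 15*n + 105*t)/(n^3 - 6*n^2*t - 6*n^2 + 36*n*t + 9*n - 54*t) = (-n^2 - 7*n*t + 5*n + 35*t)/(-n^2 + 6*n*t + 3*n - 18*t)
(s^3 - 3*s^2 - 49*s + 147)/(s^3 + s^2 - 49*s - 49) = (s - 3)/(s + 1)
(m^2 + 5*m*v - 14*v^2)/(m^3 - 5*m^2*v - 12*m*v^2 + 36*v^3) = (-m - 7*v)/(-m^2 + 3*m*v + 18*v^2)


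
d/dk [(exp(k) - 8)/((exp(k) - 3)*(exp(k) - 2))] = (-exp(2*k) + 16*exp(k) - 34)*exp(k)/(exp(4*k) - 10*exp(3*k) + 37*exp(2*k) - 60*exp(k) + 36)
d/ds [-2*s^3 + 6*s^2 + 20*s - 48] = -6*s^2 + 12*s + 20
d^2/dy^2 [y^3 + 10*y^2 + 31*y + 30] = 6*y + 20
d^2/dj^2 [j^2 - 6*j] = 2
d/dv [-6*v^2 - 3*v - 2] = -12*v - 3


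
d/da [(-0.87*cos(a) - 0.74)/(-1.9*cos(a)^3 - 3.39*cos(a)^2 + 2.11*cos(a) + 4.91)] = (3.306*cos(a)^3 + 7.1673*cos(a)^2 + 5.0172*cos(a) + 2.7103)*sin(a)/(3.61*cos(a)^6 + 12.882*cos(a)^5 + 3.4741*cos(a)^4 - 32.9638*cos(a)^3 - 28.8377*cos(a)^2 + 20.7202*cos(a) + 24.1081)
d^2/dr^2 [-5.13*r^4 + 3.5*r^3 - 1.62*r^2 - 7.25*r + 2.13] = -61.56*r^2 + 21.0*r - 3.24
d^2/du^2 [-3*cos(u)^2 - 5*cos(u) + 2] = 5*cos(u) + 6*cos(2*u)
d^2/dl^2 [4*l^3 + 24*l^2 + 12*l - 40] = 24*l + 48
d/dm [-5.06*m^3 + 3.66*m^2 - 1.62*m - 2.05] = -15.18*m^2 + 7.32*m - 1.62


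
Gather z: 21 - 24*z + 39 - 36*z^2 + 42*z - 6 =-36*z^2 + 18*z + 54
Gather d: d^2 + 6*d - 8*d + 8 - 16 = d^2 - 2*d - 8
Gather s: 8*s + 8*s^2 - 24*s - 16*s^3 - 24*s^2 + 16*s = -16*s^3 - 16*s^2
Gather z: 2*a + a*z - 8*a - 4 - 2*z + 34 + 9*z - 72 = -6*a + z*(a + 7) - 42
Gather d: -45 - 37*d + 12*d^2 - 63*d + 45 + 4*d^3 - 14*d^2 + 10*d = 4*d^3 - 2*d^2 - 90*d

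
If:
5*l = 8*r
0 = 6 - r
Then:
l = 48/5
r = 6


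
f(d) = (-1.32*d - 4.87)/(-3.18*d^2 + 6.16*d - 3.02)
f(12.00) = 0.05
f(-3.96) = -0.00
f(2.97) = 0.69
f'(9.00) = -0.01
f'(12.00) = -0.01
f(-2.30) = 0.05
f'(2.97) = -0.58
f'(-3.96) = 0.02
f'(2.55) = -1.13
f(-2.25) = 0.06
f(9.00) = 0.08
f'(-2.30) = 0.07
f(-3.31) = 0.01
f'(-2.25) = 0.08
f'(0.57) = 50.95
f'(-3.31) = 0.03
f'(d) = (-1.32*d - 4.87)*(6.36*d - 6.16)/(-3.18*d^2 + 6.16*d - 3.02)^2 - 1.32/(-3.18*d^2 + 6.16*d - 3.02)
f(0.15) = 2.34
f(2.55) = 1.03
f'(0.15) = 6.22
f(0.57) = 10.37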